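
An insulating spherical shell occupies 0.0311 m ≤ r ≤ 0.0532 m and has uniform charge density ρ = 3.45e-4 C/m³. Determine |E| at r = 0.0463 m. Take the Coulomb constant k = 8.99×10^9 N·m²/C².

By spherical symmetry E is radial; choose a Gaussian sphere of radius r = 0.0463 m (within the shell material, 0.0311 m < r < 0.0532 m).
Only the shell between 0.0311 m and r is enclosed: Q_enc = ρ·(4π/3)(r³ − a³) = (3.45e-4)·(4π/3)·((0.0463)³ − (0.0311)³) = 9.996e-8 C.
Applying ∮E·dA = Q_enc/ε₀ with Φ = E(4πr²):
E = k|Q_enc|/r² = (8.99×10^9)(9.996×10^-8)/(0.0463)² = 4.19×10^5 N/C.

E ≈ 4.19×10^5 N/C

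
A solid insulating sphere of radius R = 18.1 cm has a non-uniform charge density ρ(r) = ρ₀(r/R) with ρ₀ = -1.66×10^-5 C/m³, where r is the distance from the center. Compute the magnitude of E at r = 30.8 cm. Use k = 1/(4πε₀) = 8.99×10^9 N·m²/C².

E = 2.93×10^4 N/C

Take a concentric spherical Gaussian surface of radius r = 30.8 cm (r > R, all charge enclosed).
Q_enc = 4π ∫₀^R ρ₀(r'/R)^1 r'² dr' = 4πρ₀R³/4 = -3.092×10^-7 C.
Since E is radial and uniform over the Gaussian sphere, Φ = E·4πr² = Q_enc/ε₀.
E = k|Q_enc|/r² = (8.99×10^9)(3.092×10^-7)/(0.308)² = 2.93×10^4 N/C.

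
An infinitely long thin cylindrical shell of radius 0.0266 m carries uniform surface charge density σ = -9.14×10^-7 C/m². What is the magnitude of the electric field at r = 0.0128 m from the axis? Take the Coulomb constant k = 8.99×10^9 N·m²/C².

E = 0

Coaxial Gaussian cylinder, radius r = 0.0128 m, length L (r < 0.0266 m, inside the shell).
All the surface charge lies outside this cylinder: Q_enc = 0, hence E = 0.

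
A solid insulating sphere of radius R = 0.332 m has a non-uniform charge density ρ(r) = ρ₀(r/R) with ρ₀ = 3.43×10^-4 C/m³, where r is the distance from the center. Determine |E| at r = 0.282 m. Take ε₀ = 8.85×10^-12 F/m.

|E| ≈ 2.32×10^6 N/C

Symmetry ⇒ E = E(r) r̂. Gaussian sphere of radius r = 0.282 m (r < R).
Q_enc = ∫₀^r ρ(r')·4πr'² dr' = (4πρ₀/R) ∫₀^r r'^3 dr' = 4πρ₀ r^4/(4·R) = 2.053×10^-5 C.
By Gauss's law, ∮E·dA = E·4πr² = Q_enc/ε₀.
E = |Q_enc|/(4πε₀r²) = (2.053×10^-5)/(4π·8.85×10^-12·(0.282)²) = 2.32×10^6 N/C.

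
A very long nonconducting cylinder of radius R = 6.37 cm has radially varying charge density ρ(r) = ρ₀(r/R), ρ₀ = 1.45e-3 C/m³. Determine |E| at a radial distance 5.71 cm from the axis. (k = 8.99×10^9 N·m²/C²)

|E| = 2.79e6 V/m

Take a coaxial cylindrical Gaussian surface of radius r = 5.71 cm and length L (r < R).
Integrating ρ over the cross-section to radius r: λ_enc = (2πρ₀/R) ∫₀^r r'^2 dr' = 2πρ₀ r^3/(3·R) = 8.876×10^-6 C/m.
Gauss's law: E·2πrL = λ_enc L/ε₀.
E = 2k|λ_enc|/r = 2(8.99×10^9)(8.876e-6)/(0.0571) = 2.79e6 N/C.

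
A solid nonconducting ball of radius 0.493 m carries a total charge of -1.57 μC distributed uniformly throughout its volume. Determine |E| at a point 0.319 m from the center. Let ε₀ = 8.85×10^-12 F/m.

E = 3.76e4 N/C

By spherical symmetry E is radial; choose a Gaussian sphere of radius r = 0.319 m (r < R).
Only the charge within r is enclosed: Q_enc = Q·(r/R)³ = (-1.57 μC)·(0.319 m/0.493 m)³ = -4.253×10^-7 C.
Since E is radial and uniform over the Gaussian sphere, Φ = E·4πr² = Q_enc/ε₀.
E = |Q_enc|/(4πε₀r²) = (4.253e-7)/(4π·8.85×10^-12·(0.319)²) = 3.76×10^4 N/C.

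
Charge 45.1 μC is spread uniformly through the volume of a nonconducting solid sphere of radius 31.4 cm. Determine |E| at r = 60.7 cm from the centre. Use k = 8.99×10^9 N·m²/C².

Use a concentric Gaussian sphere at r = 60.7 cm (r > R, so the entire charge is enclosed).
Q_enc = 45.1 μC = 4.51×10^-5 C.
Since E is radial and uniform over the Gaussian sphere, Φ = E·4πr² = Q_enc/ε₀.
E = k|Q_enc|/r² = (8.99×10^9)(4.51×10^-5)/(0.607)² = 1.10e6 N/C.

|E| ≈ 1.10×10^6 N/C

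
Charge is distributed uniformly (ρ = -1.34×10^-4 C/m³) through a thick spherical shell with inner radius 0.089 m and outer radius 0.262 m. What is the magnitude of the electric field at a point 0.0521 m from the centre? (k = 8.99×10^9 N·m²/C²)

Symmetry ⇒ E = E(r) r̂. Gaussian sphere of radius r = 0.0521 m (r < 0.089 m, inside the empty cavity).
No charge is enclosed, so by Gauss's law E·4πr² = 0 ⇒ E = 0.

E = 0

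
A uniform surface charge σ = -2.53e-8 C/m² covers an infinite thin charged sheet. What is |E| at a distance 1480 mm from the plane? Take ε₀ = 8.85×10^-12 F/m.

Choose a cylindrical pillbox piercing the sheet, end faces (area A) parallel to it.
Only the two end caps contribute flux: Φ = 2EA. With Q_enc = σA, Gauss's law gives E = |σ|/(2ε₀).
E = |σ|/(2ε₀) = (2.53e-8)/(2·8.85×10^-12) = 1.43e3 N/C.

E ≈ 1.43e3 N/C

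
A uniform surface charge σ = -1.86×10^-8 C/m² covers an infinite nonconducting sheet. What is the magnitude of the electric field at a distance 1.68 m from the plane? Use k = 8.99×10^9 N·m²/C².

The symmetry is planar: E is normal to the sheet and the same magnitude on both sides. Take a pillbox straddling the sheet with end-cap area A.
Only the two end caps contribute flux: Φ = 2EA. With Q_enc = σA, Gauss's law gives E = |σ|/(2ε₀).
E = 2πk|σ| = 2π(8.99×10^9)(1.86×10^-8) = 1.05e3 N/C.

|E| ≈ 1.05×10^3 N/C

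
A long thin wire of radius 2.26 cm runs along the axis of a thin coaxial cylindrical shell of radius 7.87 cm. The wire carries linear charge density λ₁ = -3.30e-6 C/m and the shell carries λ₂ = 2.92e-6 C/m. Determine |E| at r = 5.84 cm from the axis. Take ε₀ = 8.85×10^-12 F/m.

E = 1.02e6 N/C

Choose a coaxial cylinder of radius r = 5.84 cm (arbitrary length L) as the Gaussian surface (between the conductors, 2.26 cm < r < 7.87 cm).
The shell at 7.87 cm lies outside the Gaussian surface, so λ_enc = λ₁ = -3.30e-6 C/m.
Gauss's law: E·2πrL = λ_enc L/ε₀.
E = |λ_enc|/(2πε₀r) = (3.30e-6)/(2π·8.85×10^-12·0.0584) = 1.02×10^6 N/C.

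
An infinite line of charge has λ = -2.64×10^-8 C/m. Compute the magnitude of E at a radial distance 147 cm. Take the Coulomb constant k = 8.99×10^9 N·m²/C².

E = 323 V/m

By cylindrical symmetry E is radial; use a coaxial Gaussian cylinder of radius 147 cm and length L.
Q_enc = λL, so λ_enc = -2.64×10^-8 C/m.
Applying ∮E·dA = Q_enc/ε₀ with the end caps contributing no flux:
E = 2k|λ_enc|/r = 2(8.99×10^9)(2.64e-8)/(1.47) = 323 N/C.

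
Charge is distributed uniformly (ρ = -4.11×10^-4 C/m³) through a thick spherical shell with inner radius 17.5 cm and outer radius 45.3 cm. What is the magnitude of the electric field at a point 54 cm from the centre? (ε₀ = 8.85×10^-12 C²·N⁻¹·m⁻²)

Take a concentric spherical Gaussian surface of radius r = 54 cm (r > 45.3 cm, enclosing the whole shell).
Q_enc = ρ·(4π/3)(b³ − a³) = (-4.11e-4)·(4π/3)·((0.453)³ − (0.175)³) = -1.508×10^-4 C.
Gauss's law: E·4πr² = Q_enc/ε₀.
E = |Q_enc|/(4πε₀r²) = (1.508×10^-4)/(4π·8.85×10^-12·(0.54)²) = 4.65×10^6 N/C.

|E| ≈ 4.65×10^6 V/m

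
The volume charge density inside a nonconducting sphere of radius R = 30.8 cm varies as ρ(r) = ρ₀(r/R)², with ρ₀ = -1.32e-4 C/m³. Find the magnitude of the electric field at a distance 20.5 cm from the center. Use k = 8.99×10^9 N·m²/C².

|E| ≈ 2.71×10^5 N/C

Symmetry ⇒ E = E(r) r̂. Gaussian sphere of radius r = 20.5 cm (r < R).
Q_enc = ∫₀^r ρ(r')·4πr'² dr' = (4πρ₀/R²) ∫₀^r r'^4 dr' = 4πρ₀ r^5/(5·R²) = -1.266×10^-6 C.
By Gauss's law, ∮E·dA = E·4πr² = Q_enc/ε₀.
E = k|Q_enc|/r² = (8.99×10^9)(1.266×10^-6)/(0.205)² = 2.71×10^5 N/C.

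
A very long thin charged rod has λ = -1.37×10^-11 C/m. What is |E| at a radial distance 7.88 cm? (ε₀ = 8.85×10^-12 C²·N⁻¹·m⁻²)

E ≈ 3.13 N/C

Choose a coaxial cylinder of radius r = 7.88 cm (arbitrary length L) as the Gaussian surface.
Q_enc = λL, so λ_enc = -1.37×10^-11 C/m.
Applying ∮E·dA = Q_enc/ε₀ with the end caps contributing no flux:
E = |λ_enc|/(2πε₀r) = (1.37×10^-11)/(2π·8.85×10^-12·0.0788) = 3.13 N/C.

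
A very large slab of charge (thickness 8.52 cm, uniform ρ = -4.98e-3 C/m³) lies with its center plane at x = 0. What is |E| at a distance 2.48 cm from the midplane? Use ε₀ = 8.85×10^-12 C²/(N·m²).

|E| ≈ 1.40×10^7 N/C

By symmetry E is perpendicular to the slab. A Gaussian pillbox from −2.48 cm to +2.48 cm (face area A) lies entirely within the slab.
Q_enc = ρ·(2x)·A and flux = 2EA, so 2EA = 2ρxA/ε₀ ⇒ E = |ρ|x/ε₀.
E = (4.98×10^-3)(0.0248)/(8.85×10^-12) = 1.40e7 N/C.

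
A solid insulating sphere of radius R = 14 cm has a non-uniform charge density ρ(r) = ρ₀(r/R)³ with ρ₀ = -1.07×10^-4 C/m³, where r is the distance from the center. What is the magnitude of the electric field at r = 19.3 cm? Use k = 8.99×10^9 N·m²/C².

E ≈ 1.48×10^5 N/C

Use a concentric Gaussian sphere at r = 19.3 cm (r > R, all charge enclosed).
Q_enc = 4π ∫₀^R ρ₀(r'/R)^3 r'² dr' = 4πρ₀R³/6 = -6.149e-7 C.
Since E is radial and uniform over the Gaussian sphere, Φ = E·4πr² = Q_enc/ε₀.
E = k|Q_enc|/r² = (8.99×10^9)(6.149×10^-7)/(0.193)² = 1.48×10^5 N/C.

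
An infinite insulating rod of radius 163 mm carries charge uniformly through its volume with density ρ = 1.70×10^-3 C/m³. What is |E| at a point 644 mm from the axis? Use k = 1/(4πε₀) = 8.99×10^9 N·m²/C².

By cylindrical symmetry E is radial; use a coaxial Gaussian cylinder of radius 644 mm and length L (r > 163 mm, full cross-section enclosed).
λ_enc = ρ·πR² = (1.70e-3)π(0.163)² = 1.419×10^-4 C/m.
Since E is radial and uniform over the curved surface, Φ = E·2πrL = Q_enc/ε₀ = λ_enc L/ε₀.
E = 2k|λ_enc|/r = 2(8.99×10^9)(1.419×10^-4)/(0.644) = 3.96×10^6 N/C.

|E| = 3.96e6 V/m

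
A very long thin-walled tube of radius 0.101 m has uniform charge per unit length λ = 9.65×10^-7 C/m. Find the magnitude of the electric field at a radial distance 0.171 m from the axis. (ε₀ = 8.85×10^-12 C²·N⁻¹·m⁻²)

|E| = 1.01e5 N/C

Coaxial Gaussian cylinder, radius r = 0.171 m, length L (r > 0.101 m).
The full line charge is enclosed: λ_enc = 9.65e-7 C/m.
Gauss's law: E·2πrL = λ_enc L/ε₀.
E = |λ_enc|/(2πε₀r) = (9.65×10^-7)/(2π·8.85×10^-12·0.171) = 1.01e5 N/C.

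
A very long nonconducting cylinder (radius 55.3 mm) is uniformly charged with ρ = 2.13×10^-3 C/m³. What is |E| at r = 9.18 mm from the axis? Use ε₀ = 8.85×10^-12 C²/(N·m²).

|E| = 1.10×10^6 N/C

Choose a coaxial cylinder of radius r = 9.18 mm (arbitrary length L) as the Gaussian surface (r < R).
Charge inside radius r per length L is ρ·πr²·L, so λ_enc = ρπr² = 5.639e-7 C/m.
Since E is radial and uniform over the curved surface, Φ = E·2πrL = Q_enc/ε₀ = λ_enc L/ε₀.
E = |λ_enc|/(2πε₀r) = (5.639e-7)/(2π·8.85×10^-12·0.00918) = 1.10e6 N/C.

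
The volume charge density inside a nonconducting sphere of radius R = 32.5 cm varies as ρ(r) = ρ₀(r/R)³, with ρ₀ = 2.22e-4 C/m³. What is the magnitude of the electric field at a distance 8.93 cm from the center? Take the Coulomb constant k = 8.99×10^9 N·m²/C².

Take a concentric spherical Gaussian surface of radius r = 8.93 cm (r < R).
Q_enc = ∫₀^r ρ(r')·4πr'² dr' = (4πρ₀/R³) ∫₀^r r'^5 dr' = 4πρ₀ r^6/(6·R³) = 6.869×10^-9 C.
By Gauss's law, ∮E·dA = E·4πr² = Q_enc/ε₀.
E = k|Q_enc|/r² = (8.99×10^9)(6.869×10^-9)/(0.0893)² = 7.74×10^3 N/C.

|E| ≈ 7.74×10^3 N/C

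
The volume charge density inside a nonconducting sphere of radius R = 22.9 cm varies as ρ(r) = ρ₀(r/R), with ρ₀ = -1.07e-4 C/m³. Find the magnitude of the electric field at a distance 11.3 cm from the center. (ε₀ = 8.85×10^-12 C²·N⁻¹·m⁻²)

1.69×10^5 V/m

Use a concentric Gaussian sphere at r = 11.3 cm (r < R).
Q_enc = ∫₀^r ρ(r')·4πr'² dr' = (4πρ₀/R) ∫₀^r r'^3 dr' = 4πρ₀ r^4/(4·R) = -2.393×10^-7 C.
Since E is radial and uniform over the Gaussian sphere, Φ = E·4πr² = Q_enc/ε₀.
E = |Q_enc|/(4πε₀r²) = (2.393e-7)/(4π·8.85×10^-12·(0.113)²) = 1.69e5 N/C.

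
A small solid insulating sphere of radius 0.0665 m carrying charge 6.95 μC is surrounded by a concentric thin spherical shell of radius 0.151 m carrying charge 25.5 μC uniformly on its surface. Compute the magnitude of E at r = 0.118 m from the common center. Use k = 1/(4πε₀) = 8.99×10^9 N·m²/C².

Take a concentric spherical Gaussian surface of radius r = 0.118 m (between the bodies, 0.0665 m < r < 0.151 m).
The shell at 0.151 m lies outside the Gaussian surface, so Q_enc = 6.95 μC = 6.95×10^-6 C.
Since E is radial and uniform over the Gaussian sphere, Φ = E·4πr² = Q_enc/ε₀.
E = k|Q_enc|/r² = (8.99×10^9)(6.95×10^-6)/(0.118)² = 4.49×10^6 N/C.

E ≈ 4.49e6 N/C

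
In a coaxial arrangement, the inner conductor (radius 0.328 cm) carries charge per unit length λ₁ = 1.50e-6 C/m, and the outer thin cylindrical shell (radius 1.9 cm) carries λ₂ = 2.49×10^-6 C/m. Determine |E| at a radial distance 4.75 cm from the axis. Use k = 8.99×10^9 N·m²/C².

Coaxial Gaussian cylinder, radius r = 4.75 cm, length L (r > 1.9 cm, enclosing both).
λ_enc = λ₁ + λ₂ = (1.50×10^-6) + (2.49e-6) = 3.99e-6 C/m.
Since E is radial and uniform over the curved surface, Φ = E·2πrL = Q_enc/ε₀ = λ_enc L/ε₀.
E = 2k|λ_enc|/r = 2(8.99×10^9)(3.99e-6)/(0.0475) = 1.51×10^6 N/C.

1.51×10^6 N/C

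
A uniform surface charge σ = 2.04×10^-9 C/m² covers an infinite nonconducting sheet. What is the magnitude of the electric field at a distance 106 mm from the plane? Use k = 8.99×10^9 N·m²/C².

By planar symmetry E is perpendicular to the sheet and uniform; use a Gaussian pillbox with flat faces of area A on each side of the sheet.
Only the two end caps contribute flux: Φ = 2EA. With Q_enc = σA, Gauss's law gives E = |σ|/(2ε₀).
E = 2πk|σ| = 2π(8.99×10^9)(2.04×10^-9) = 115 N/C.

|E| ≈ 115 N/C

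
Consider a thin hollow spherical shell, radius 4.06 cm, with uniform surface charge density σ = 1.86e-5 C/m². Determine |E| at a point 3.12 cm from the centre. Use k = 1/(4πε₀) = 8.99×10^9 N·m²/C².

Symmetry ⇒ E = E(r) r̂. Gaussian sphere of radius r = 3.12 cm (inside the shell, r < 4.06 cm).
All the charge is outside the Gaussian surface: Q_enc = 0, hence E = 0 everywhere inside the shell.

|E| = 0 V/m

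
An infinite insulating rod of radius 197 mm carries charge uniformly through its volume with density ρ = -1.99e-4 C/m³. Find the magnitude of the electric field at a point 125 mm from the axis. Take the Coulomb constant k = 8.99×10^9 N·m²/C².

Take a coaxial cylindrical Gaussian surface of radius r = 125 mm and length L (r < R).
Enclosed charge per unit length: λ_enc = ρ·πr² = (-1.99e-4)π(0.125)² = -9.768×10^-6 C/m.
Applying ∮E·dA = Q_enc/ε₀ with the end caps contributing no flux:
E = 2k|λ_enc|/r = 2(8.99×10^9)(9.768×10^-6)/(0.125) = 1.41×10^6 N/C.

1.41×10^6 N/C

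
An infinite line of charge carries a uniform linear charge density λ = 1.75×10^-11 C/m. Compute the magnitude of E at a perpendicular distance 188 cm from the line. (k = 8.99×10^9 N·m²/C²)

Choose a coaxial cylinder of radius r = 188 cm (arbitrary length L) as the Gaussian surface.
Q_enc = λL, so λ_enc = 1.75e-11 C/m.
By Gauss's law (flux through the curved wall only), E·2πrL = λ_enc L/ε₀.
E = 2k|λ_enc|/r = 2(8.99×10^9)(1.75e-11)/(1.88) = 0.167 N/C.

|E| = 0.167 N/C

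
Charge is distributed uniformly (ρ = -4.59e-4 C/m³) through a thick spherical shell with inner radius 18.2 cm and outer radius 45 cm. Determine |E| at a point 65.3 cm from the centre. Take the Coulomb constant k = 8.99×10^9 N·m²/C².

|E| ≈ 3.45e6 N/C

By spherical symmetry E is radial; choose a Gaussian sphere of radius r = 65.3 cm (r > 45 cm, enclosing the whole shell).
Q_enc = ρ·(4π/3)(b³ − a³) = (-4.59×10^-4)·(4π/3)·((0.45)³ − (0.182)³) = -1.636×10^-4 C.
Since E is radial and uniform over the Gaussian sphere, Φ = E·4πr² = Q_enc/ε₀.
E = k|Q_enc|/r² = (8.99×10^9)(1.636×10^-4)/(0.653)² = 3.45×10^6 N/C.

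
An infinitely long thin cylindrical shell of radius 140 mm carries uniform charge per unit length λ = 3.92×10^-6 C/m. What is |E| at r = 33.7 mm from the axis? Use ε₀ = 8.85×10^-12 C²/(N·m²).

E = 0

Take a coaxial cylindrical Gaussian surface of radius r = 33.7 mm and length L (r < 140 mm, inside the shell).
All the surface charge lies outside this cylinder: Q_enc = 0, hence E = 0.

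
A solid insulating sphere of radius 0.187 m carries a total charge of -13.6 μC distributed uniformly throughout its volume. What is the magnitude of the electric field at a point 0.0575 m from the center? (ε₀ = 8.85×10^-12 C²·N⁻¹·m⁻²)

|E| = 1.08e6 N/C

By spherical symmetry E is radial; choose a Gaussian sphere of radius r = 0.0575 m (r < R).
For a uniform sphere the enclosed fraction is (r/R)³, so Q_enc = (-13.6 μC)(0.0575/0.187)³ = -3.954×10^-7 C.
Gauss's law: E·4πr² = Q_enc/ε₀.
E = |Q_enc|/(4πε₀r²) = (3.954×10^-7)/(4π·8.85×10^-12·(0.0575)²) = 1.08×10^6 N/C.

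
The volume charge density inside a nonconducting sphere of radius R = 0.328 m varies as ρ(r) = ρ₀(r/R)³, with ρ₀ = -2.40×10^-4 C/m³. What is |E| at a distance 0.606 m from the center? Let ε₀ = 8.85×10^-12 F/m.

Use a concentric Gaussian sphere at r = 0.606 m (r > R, all charge enclosed).
Q_enc = 4π ∫₀^R ρ₀(r'/R)^3 r'² dr' = 4πρ₀R³/6 = -1.774e-5 C.
Since E is radial and uniform over the Gaussian sphere, Φ = E·4πr² = Q_enc/ε₀.
E = |Q_enc|/(4πε₀r²) = (1.774×10^-5)/(4π·8.85×10^-12·(0.606)²) = 4.34×10^5 N/C.

E ≈ 4.34×10^5 N/C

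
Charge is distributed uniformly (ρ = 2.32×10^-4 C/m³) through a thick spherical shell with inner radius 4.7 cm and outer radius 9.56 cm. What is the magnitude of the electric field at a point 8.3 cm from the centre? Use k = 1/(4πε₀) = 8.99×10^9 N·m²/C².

Use a concentric Gaussian sphere at r = 8.3 cm (within the shell material, 4.7 cm < r < 9.56 cm).
Only the shell between 4.7 cm and r is enclosed: Q_enc = ρ·(4π/3)(r³ − a³) = (2.32×10^-4)·(4π/3)·((0.083)³ − (0.047)³) = 4.548×10^-7 C.
Since E is radial and uniform over the Gaussian sphere, Φ = E·4πr² = Q_enc/ε₀.
E = k|Q_enc|/r² = (8.99×10^9)(4.548×10^-7)/(0.083)² = 5.93e5 N/C.

|E| = 5.93×10^5 N/C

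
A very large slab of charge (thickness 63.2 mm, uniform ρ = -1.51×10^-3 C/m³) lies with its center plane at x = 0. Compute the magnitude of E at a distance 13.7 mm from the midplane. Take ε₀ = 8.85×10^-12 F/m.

By symmetry E is perpendicular to the slab. A Gaussian pillbox from −13.7 mm to +13.7 mm (face area A) lies entirely within the slab.
Q_enc = ρ·(2x)·A and flux = 2EA, so 2EA = 2ρxA/ε₀ ⇒ E = |ρ|x/ε₀.
E = (1.51×10^-3)(0.0137)/(8.85×10^-12) = 2.34e6 N/C.

2.34×10^6 N/C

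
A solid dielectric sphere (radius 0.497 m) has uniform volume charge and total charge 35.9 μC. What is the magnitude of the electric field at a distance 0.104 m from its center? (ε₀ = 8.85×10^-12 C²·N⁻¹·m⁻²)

Take a concentric spherical Gaussian surface of radius r = 0.104 m (r < R).
For a uniform sphere the enclosed fraction is (r/R)³, so Q_enc = (35.9 μC)(0.104/0.497)³ = 3.289×10^-7 C.
Gauss's law: E·4πr² = Q_enc/ε₀.
E = |Q_enc|/(4πε₀r²) = (3.289×10^-7)/(4π·8.85×10^-12·(0.104)²) = 2.73×10^5 N/C.

|E| ≈ 2.73×10^5 V/m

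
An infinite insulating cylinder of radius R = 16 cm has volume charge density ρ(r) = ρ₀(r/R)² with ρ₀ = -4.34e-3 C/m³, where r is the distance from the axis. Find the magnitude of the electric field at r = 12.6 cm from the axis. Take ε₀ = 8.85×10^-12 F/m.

Coaxial Gaussian cylinder, radius r = 12.6 cm, length L (r < R).
λ_enc = ∫₀^r ρ(r')·2πr' dr' = (2πρ₀/R²)·r^4/4 = -6.712e-5 C/m.
Since E is radial and uniform over the curved surface, Φ = E·2πrL = Q_enc/ε₀ = λ_enc L/ε₀.
E = |λ_enc|/(2πε₀r) = (6.712×10^-5)/(2π·8.85×10^-12·0.126) = 9.58×10^6 N/C.

|E| ≈ 9.58×10^6 N/C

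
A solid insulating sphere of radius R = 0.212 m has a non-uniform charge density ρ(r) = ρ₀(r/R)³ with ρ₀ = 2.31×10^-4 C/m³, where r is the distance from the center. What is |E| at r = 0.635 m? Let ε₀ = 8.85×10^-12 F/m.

E = 1.03e5 N/C

Use a concentric Gaussian sphere at r = 0.635 m (r > R, all charge enclosed).
Q_enc = 4π ∫₀^R ρ₀(r'/R)^3 r'² dr' = 4πρ₀R³/6 = 4.61×10^-6 C.
By Gauss's law, ∮E·dA = E·4πr² = Q_enc/ε₀.
E = |Q_enc|/(4πε₀r²) = (4.61×10^-6)/(4π·8.85×10^-12·(0.635)²) = 1.03×10^5 N/C.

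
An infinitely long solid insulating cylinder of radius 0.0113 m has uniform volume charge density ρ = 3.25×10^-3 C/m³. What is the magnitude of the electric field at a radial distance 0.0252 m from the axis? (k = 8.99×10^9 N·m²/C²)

Take a coaxial cylindrical Gaussian surface of radius r = 0.0252 m and length L (r > 0.0113 m, full cross-section enclosed).
λ_enc = ρ·πR² = (3.25×10^-3)π(0.0113)² = 1.304×10^-6 C/m.
Applying ∮E·dA = Q_enc/ε₀ with the end caps contributing no flux:
E = 2k|λ_enc|/r = 2(8.99×10^9)(1.304e-6)/(0.0252) = 9.30×10^5 N/C.

|E| = 9.30×10^5 N/C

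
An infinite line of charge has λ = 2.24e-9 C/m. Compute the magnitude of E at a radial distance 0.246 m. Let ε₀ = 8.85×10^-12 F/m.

E ≈ 164 V/m

Coaxial Gaussian cylinder, radius r = 0.246 m, length L.
Q_enc = λL, so λ_enc = 2.24×10^-9 C/m.
By Gauss's law (flux through the curved wall only), E·2πrL = λ_enc L/ε₀.
E = |λ_enc|/(2πε₀r) = (2.24×10^-9)/(2π·8.85×10^-12·0.246) = 164 N/C.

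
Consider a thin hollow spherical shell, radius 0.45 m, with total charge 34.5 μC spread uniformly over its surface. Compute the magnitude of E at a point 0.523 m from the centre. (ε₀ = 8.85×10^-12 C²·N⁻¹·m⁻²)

Take a concentric spherical Gaussian surface of radius r = 0.523 m (r > 0.45 m).
The entire shell is enclosed: Q_enc = 3.45×10^-5 C.
Gauss's law: E·4πr² = Q_enc/ε₀.
E = |Q_enc|/(4πε₀r²) = (3.45×10^-5)/(4π·8.85×10^-12·(0.523)²) = 1.13×10^6 N/C.

1.13e6 N/C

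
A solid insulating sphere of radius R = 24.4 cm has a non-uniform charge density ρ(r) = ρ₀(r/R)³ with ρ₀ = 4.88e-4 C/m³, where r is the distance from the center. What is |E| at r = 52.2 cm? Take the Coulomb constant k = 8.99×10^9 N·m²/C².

Symmetry ⇒ E = E(r) r̂. Gaussian sphere of radius r = 52.2 cm (r > R, all charge enclosed).
Q_enc = 4π ∫₀^R ρ₀(r'/R)^3 r'² dr' = 4πρ₀R³/6 = 1.485×10^-5 C.
Gauss's law: E·4πr² = Q_enc/ε₀.
E = k|Q_enc|/r² = (8.99×10^9)(1.485×10^-5)/(0.522)² = 4.90×10^5 N/C.

4.90×10^5 N/C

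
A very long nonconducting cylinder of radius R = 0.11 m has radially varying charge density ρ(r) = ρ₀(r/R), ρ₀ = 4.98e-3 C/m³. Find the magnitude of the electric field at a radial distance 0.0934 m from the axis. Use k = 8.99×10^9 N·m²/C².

E ≈ 1.49×10^7 N/C

Choose a coaxial cylinder of radius r = 0.0934 m (arbitrary length L) as the Gaussian surface (r < R).
Integrating ρ over the cross-section to radius r: λ_enc = (2πρ₀/R) ∫₀^r r'^2 dr' = 2πρ₀ r^3/(3·R) = 7.726e-5 C/m.
Since E is radial and uniform over the curved surface, Φ = E·2πrL = Q_enc/ε₀ = λ_enc L/ε₀.
E = 2k|λ_enc|/r = 2(8.99×10^9)(7.726×10^-5)/(0.0934) = 1.49×10^7 N/C.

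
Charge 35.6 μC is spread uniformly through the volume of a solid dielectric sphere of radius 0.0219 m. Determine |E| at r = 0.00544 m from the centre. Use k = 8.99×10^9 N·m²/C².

|E| = 1.66×10^8 N/C

By spherical symmetry E is radial; choose a Gaussian sphere of radius r = 0.00544 m (r < R).
For a uniform sphere the enclosed fraction is (r/R)³, so Q_enc = (35.6 μC)(0.00544/0.0219)³ = 5.457×10^-7 C.
Applying ∮E·dA = Q_enc/ε₀ with Φ = E(4πr²):
E = k|Q_enc|/r² = (8.99×10^9)(5.457×10^-7)/(0.00544)² = 1.66e8 N/C.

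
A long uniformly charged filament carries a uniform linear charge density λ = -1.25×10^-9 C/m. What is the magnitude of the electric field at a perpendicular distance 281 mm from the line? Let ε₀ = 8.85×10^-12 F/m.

Take a coaxial cylindrical Gaussian surface of radius r = 281 mm and length L.
Q_enc = λL, so λ_enc = -1.25e-9 C/m.
Gauss's law: E·2πrL = λ_enc L/ε₀.
E = |λ_enc|/(2πε₀r) = (1.25e-9)/(2π·8.85×10^-12·0.281) = 80 N/C.

E = 80 N/C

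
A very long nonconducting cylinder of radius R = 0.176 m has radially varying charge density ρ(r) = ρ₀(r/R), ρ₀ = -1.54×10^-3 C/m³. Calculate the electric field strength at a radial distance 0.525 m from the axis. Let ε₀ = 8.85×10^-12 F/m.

Take a coaxial cylindrical Gaussian surface of radius r = 0.525 m and length L (r > R, full charge per length enclosed).
λ_enc = 2π ∫₀^R ρ₀(r'/R)^1 r' dr' = 2πρ₀R²/3 = -9.991e-5 C/m.
Since E is radial and uniform over the curved surface, Φ = E·2πrL = Q_enc/ε₀ = λ_enc L/ε₀.
E = |λ_enc|/(2πε₀r) = (9.991e-5)/(2π·8.85×10^-12·0.525) = 3.42×10^6 N/C.

|E| ≈ 3.42e6 V/m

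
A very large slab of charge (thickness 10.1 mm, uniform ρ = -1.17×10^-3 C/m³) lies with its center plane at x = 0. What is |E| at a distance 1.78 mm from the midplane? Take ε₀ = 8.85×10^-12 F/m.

2.35×10^5 V/m

By symmetry E is perpendicular to the slab. A Gaussian pillbox from −1.78 mm to +1.78 mm (face area A) lies entirely within the slab.
Q_enc = ρ·(2x)·A and flux = 2EA, so 2EA = 2ρxA/ε₀ ⇒ E = |ρ|x/ε₀.
E = (1.17×10^-3)(0.00178)/(8.85×10^-12) = 2.35×10^5 N/C.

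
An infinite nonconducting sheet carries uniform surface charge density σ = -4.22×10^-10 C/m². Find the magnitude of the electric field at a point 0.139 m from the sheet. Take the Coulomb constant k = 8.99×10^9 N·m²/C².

The symmetry is planar: E is normal to the sheet and the same magnitude on both sides. Take a pillbox straddling the sheet with end-cap area A.
Flux Φ = 2EA and Q_enc = σA, so 2EA = σA/ε₀ ⇒ E = |σ|/(2ε₀), independent of distance.
E = 2πk|σ| = 2π(8.99×10^9)(4.22×10^-10) = 23.8 N/C.

23.8 N/C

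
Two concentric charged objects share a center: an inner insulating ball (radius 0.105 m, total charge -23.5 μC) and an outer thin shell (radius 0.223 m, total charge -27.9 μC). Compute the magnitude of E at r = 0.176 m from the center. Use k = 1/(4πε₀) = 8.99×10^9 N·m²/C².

|E| ≈ 6.82e6 N/C

By spherical symmetry E is radial; choose a Gaussian sphere of radius r = 0.176 m (between the bodies, 0.105 m < r < 0.223 m).
Only the inner charge is enclosed; the outer shell contributes nothing inside itself. Q_enc = -23.5 μC = -2.35e-5 C.
Gauss's law: E·4πr² = Q_enc/ε₀.
E = k|Q_enc|/r² = (8.99×10^9)(2.35e-5)/(0.176)² = 6.82e6 N/C.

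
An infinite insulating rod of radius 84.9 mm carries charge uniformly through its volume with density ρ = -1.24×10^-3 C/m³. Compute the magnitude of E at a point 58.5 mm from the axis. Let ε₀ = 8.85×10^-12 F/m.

Coaxial Gaussian cylinder, radius r = 58.5 mm, length L (r < R).
Enclosed charge per unit length: λ_enc = ρ·πr² = (-1.24e-3)π(0.0585)² = -1.333×10^-5 C/m.
Since E is radial and uniform over the curved surface, Φ = E·2πrL = Q_enc/ε₀ = λ_enc L/ε₀.
E = |λ_enc|/(2πε₀r) = (1.333×10^-5)/(2π·8.85×10^-12·0.0585) = 4.10×10^6 N/C.

|E| = 4.10e6 N/C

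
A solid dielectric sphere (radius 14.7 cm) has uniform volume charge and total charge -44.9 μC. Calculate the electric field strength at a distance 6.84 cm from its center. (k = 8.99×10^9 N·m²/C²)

Take a concentric spherical Gaussian surface of radius r = 6.84 cm (r < R).
Only the charge within r is enclosed: Q_enc = Q·(r/R)³ = (-44.9 μC)·(6.84 cm/14.7 cm)³ = -4.523×10^-6 C.
Applying ∮E·dA = Q_enc/ε₀ with Φ = E(4πr²):
E = k|Q_enc|/r² = (8.99×10^9)(4.523×10^-6)/(0.0684)² = 8.69×10^6 N/C.

|E| ≈ 8.69×10^6 V/m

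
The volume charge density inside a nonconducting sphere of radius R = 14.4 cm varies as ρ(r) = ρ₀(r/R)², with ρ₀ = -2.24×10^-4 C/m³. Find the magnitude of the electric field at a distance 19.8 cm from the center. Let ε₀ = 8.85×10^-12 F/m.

E ≈ 3.86e5 N/C

Use a concentric Gaussian sphere at r = 19.8 cm (r > R, all charge enclosed).
Q_enc = 4π ∫₀^R ρ₀(r'/R)^2 r'² dr' = 4πρ₀R³/5 = -1.681×10^-6 C.
Applying ∮E·dA = Q_enc/ε₀ with Φ = E(4πr²):
E = |Q_enc|/(4πε₀r²) = (1.681e-6)/(4π·8.85×10^-12·(0.198)²) = 3.86×10^5 N/C.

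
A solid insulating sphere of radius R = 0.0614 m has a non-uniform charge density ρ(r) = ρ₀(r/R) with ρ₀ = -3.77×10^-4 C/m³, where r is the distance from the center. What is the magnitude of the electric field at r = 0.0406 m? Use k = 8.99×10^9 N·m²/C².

By spherical symmetry E is radial; choose a Gaussian sphere of radius r = 0.0406 m (r < R).
Q_enc = ∫₀^r ρ(r')·4πr'² dr' = (4πρ₀/R) ∫₀^r r'^3 dr' = 4πρ₀ r^4/(4·R) = -5.241×10^-8 C.
Gauss's law: E·4πr² = Q_enc/ε₀.
E = k|Q_enc|/r² = (8.99×10^9)(5.241e-8)/(0.0406)² = 2.86×10^5 N/C.

|E| = 2.86×10^5 V/m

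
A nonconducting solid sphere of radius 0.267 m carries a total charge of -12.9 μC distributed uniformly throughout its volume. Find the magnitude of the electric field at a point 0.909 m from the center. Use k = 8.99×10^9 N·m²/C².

Symmetry ⇒ E = E(r) r̂. Gaussian sphere of radius r = 0.909 m (r > R, so the entire charge is enclosed).
Q_enc = -12.9 μC = -1.29×10^-5 C.
Gauss's law: E·4πr² = Q_enc/ε₀.
E = k|Q_enc|/r² = (8.99×10^9)(1.29×10^-5)/(0.909)² = 1.40×10^5 N/C.

E ≈ 1.40×10^5 N/C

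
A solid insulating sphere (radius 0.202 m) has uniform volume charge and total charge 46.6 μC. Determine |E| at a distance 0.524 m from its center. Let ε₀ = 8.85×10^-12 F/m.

E = 1.53×10^6 N/C

Symmetry ⇒ E = E(r) r̂. Gaussian sphere of radius r = 0.524 m (r > R, so the entire charge is enclosed).
Q_enc = 46.6 μC = 4.66e-5 C.
Since E is radial and uniform over the Gaussian sphere, Φ = E·4πr² = Q_enc/ε₀.
E = |Q_enc|/(4πε₀r²) = (4.66×10^-5)/(4π·8.85×10^-12·(0.524)²) = 1.53×10^6 N/C.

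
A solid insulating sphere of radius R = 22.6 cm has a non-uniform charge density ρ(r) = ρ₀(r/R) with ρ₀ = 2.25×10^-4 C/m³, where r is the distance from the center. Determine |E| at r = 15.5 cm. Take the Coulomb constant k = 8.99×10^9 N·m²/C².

E = 6.76e5 N/C

Use a concentric Gaussian sphere at r = 15.5 cm (r < R).
Integrate the density: Q_enc = 4π ∫₀^r ρ₀(r'/R)^1 r'² dr' = 4πρ₀ r^4/(4·R) = 1.805e-6 C.
Gauss's law: E·4πr² = Q_enc/ε₀.
E = k|Q_enc|/r² = (8.99×10^9)(1.805e-6)/(0.155)² = 6.76e5 N/C.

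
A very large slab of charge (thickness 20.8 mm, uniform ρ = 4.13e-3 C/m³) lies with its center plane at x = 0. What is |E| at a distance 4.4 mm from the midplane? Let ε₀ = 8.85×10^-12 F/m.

By symmetry E is perpendicular to the slab. A Gaussian pillbox from −4.4 mm to +4.4 mm (face area A) lies entirely within the slab.
Q_enc = ρ·(2x)·A and flux = 2EA, so 2EA = 2ρxA/ε₀ ⇒ E = |ρ|x/ε₀.
E = (4.13×10^-3)(0.0044)/(8.85×10^-12) = 2.05×10^6 N/C.

E = 2.05×10^6 N/C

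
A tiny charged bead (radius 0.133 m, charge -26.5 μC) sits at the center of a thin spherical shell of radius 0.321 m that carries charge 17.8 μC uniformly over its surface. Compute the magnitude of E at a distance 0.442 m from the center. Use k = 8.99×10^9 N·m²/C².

E ≈ 4.00×10^5 N/C

Take a concentric spherical Gaussian surface of radius r = 0.442 m (r > 0.321 m, enclosing both).
Q_enc = (-26.5 μC) + (17.8 μC) = -8.70e-6 C.
Applying ∮E·dA = Q_enc/ε₀ with Φ = E(4πr²):
E = k|Q_enc|/r² = (8.99×10^9)(8.70×10^-6)/(0.442)² = 4.00e5 N/C.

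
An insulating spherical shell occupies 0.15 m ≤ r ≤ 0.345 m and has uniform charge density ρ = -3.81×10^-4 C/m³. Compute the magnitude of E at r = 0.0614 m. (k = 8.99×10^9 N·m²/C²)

Use a concentric Gaussian sphere at r = 0.0614 m (r < 0.15 m, inside the empty cavity).
Q_enc = 0 (all charge lies at larger r); Gauss's law gives E = 0.

|E| = 0 N/C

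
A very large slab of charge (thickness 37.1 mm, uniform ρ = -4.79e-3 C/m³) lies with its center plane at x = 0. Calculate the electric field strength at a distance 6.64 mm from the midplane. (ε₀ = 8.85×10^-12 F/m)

By symmetry E is perpendicular to the slab. A Gaussian pillbox from −6.64 mm to +6.64 mm (face area A) lies entirely within the slab.
Q_enc = ρ·(2x)·A and flux = 2EA, so 2EA = 2ρxA/ε₀ ⇒ E = |ρ|x/ε₀.
E = (4.79e-3)(0.00664)/(8.85×10^-12) = 3.59e6 N/C.

|E| = 3.59e6 V/m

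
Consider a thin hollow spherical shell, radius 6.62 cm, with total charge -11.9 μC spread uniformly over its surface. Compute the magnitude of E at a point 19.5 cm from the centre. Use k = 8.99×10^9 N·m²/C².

2.81×10^6 V/m

Take a concentric spherical Gaussian surface of radius r = 19.5 cm (r > 6.62 cm).
The entire shell is enclosed: Q_enc = -1.19×10^-5 C.
By Gauss's law, ∮E·dA = E·4πr² = Q_enc/ε₀.
E = k|Q_enc|/r² = (8.99×10^9)(1.19×10^-5)/(0.195)² = 2.81e6 N/C.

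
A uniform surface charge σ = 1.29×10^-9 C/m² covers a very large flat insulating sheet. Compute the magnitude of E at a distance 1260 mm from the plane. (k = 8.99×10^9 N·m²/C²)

72.9 N/C

The symmetry is planar: E is normal to the sheet and the same magnitude on both sides. Take a pillbox straddling the sheet with end-cap area A.
Only the two end caps contribute flux: Φ = 2EA. With Q_enc = σA, Gauss's law gives E = |σ|/(2ε₀).
E = 2πk|σ| = 2π(8.99×10^9)(1.29×10^-9) = 72.9 N/C.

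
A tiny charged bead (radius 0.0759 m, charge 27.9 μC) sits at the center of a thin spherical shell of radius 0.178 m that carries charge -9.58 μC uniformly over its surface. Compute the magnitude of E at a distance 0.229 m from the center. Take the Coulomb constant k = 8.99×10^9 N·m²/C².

3.14e6 N/C

Take a concentric spherical Gaussian surface of radius r = 0.229 m (r > 0.178 m, enclosing both).
Q_enc = (27.9 μC) + (-9.58 μC) = 1.832×10^-5 C.
Gauss's law: E·4πr² = Q_enc/ε₀.
E = k|Q_enc|/r² = (8.99×10^9)(1.832×10^-5)/(0.229)² = 3.14×10^6 N/C.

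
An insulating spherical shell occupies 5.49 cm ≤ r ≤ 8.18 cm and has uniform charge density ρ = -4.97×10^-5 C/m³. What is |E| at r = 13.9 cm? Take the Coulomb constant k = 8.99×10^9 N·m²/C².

|E| ≈ 3.70×10^4 V/m

Take a concentric spherical Gaussian surface of radius r = 13.9 cm (r > 8.18 cm, enclosing the whole shell).
Q_enc = ρ·(4π/3)(b³ − a³) = (-4.97×10^-5)·(4π/3)·((0.0818)³ − (0.0549)³) = -7.95e-8 C.
Since E is radial and uniform over the Gaussian sphere, Φ = E·4πr² = Q_enc/ε₀.
E = k|Q_enc|/r² = (8.99×10^9)(7.95×10^-8)/(0.139)² = 3.70e4 N/C.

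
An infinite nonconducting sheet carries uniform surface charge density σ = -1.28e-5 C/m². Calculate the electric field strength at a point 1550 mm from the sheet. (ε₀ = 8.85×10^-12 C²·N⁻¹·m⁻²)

|E| ≈ 7.23×10^5 N/C

By planar symmetry E is perpendicular to the sheet and uniform; use a Gaussian pillbox with flat faces of area A on each side of the sheet.
Only the two end caps contribute flux: Φ = 2EA. With Q_enc = σA, Gauss's law gives E = |σ|/(2ε₀).
E = |σ|/(2ε₀) = (1.28×10^-5)/(2·8.85×10^-12) = 7.23×10^5 N/C.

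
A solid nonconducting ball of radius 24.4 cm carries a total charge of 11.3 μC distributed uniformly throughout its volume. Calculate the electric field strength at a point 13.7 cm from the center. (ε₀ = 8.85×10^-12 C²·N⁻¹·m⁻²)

Take a concentric spherical Gaussian surface of radius r = 13.7 cm (r < R).
Only the charge within r is enclosed: Q_enc = Q·(r/R)³ = (11.3 μC)·(13.7 cm/24.4 cm)³ = 2.00×10^-6 C.
By Gauss's law, ∮E·dA = E·4πr² = Q_enc/ε₀.
E = |Q_enc|/(4πε₀r²) = (2.00e-6)/(4π·8.85×10^-12·(0.137)²) = 9.58×10^5 N/C.

|E| = 9.58e5 N/C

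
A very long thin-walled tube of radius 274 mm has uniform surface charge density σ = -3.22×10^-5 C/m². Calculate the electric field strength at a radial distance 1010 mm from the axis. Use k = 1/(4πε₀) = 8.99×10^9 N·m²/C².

|E| = 9.87×10^5 N/C

By cylindrical symmetry E is radial; use a coaxial Gaussian cylinder of radius 1010 mm and length L (r > 274 mm).
The whole shell is enclosed: λ_enc = σ·2πR = (-3.22×10^-5)·2π·(0.274) = -5.544×10^-5 C/m.
Since E is radial and uniform over the curved surface, Φ = E·2πrL = Q_enc/ε₀ = λ_enc L/ε₀.
E = 2k|λ_enc|/r = 2(8.99×10^9)(5.544e-5)/(1.01) = 9.87×10^5 N/C.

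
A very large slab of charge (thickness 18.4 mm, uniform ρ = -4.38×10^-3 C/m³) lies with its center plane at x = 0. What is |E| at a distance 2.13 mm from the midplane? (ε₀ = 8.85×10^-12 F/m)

By symmetry E is perpendicular to the slab. A Gaussian pillbox from −2.13 mm to +2.13 mm (face area A) lies entirely within the slab.
Q_enc = ρ·(2x)·A and flux = 2EA, so 2EA = 2ρxA/ε₀ ⇒ E = |ρ|x/ε₀.
E = (4.38e-3)(0.00213)/(8.85×10^-12) = 1.05×10^6 N/C.

|E| = 1.05e6 V/m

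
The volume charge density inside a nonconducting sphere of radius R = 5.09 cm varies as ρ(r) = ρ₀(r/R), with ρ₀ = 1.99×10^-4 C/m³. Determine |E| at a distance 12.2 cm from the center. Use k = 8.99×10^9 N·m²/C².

Use a concentric Gaussian sphere at r = 12.2 cm (r > R, all charge enclosed).
Q_enc = 4π ∫₀^R ρ₀(r'/R)^1 r'² dr' = 4πρ₀R³/4 = 8.244×10^-8 C.
Since E is radial and uniform over the Gaussian sphere, Φ = E·4πr² = Q_enc/ε₀.
E = k|Q_enc|/r² = (8.99×10^9)(8.244×10^-8)/(0.122)² = 4.98×10^4 N/C.

|E| ≈ 4.98×10^4 N/C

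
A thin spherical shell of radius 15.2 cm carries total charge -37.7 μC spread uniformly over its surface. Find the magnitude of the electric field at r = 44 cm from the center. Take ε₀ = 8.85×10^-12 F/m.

By spherical symmetry E is radial; choose a Gaussian sphere of radius r = 44 cm (r > 15.2 cm).
The entire shell is enclosed: Q_enc = -3.77×10^-5 C.
Since E is radial and uniform over the Gaussian sphere, Φ = E·4πr² = Q_enc/ε₀.
E = |Q_enc|/(4πε₀r²) = (3.77e-5)/(4π·8.85×10^-12·(0.44)²) = 1.75e6 N/C.

|E| = 1.75×10^6 V/m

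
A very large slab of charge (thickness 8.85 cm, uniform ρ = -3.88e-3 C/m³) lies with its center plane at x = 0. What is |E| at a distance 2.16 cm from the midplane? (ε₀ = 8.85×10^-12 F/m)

|E| ≈ 9.47×10^6 N/C

By symmetry E is perpendicular to the slab. A Gaussian pillbox from −2.16 cm to +2.16 cm (face area A) lies entirely within the slab.
Q_enc = ρ·(2x)·A and flux = 2EA, so 2EA = 2ρxA/ε₀ ⇒ E = |ρ|x/ε₀.
E = (3.88e-3)(0.0216)/(8.85×10^-12) = 9.47e6 N/C.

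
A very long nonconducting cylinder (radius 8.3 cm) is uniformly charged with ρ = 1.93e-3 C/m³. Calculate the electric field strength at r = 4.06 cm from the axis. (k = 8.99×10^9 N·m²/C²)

|E| = 4.43e6 N/C

Coaxial Gaussian cylinder, radius r = 4.06 cm, length L (r < R).
Charge inside radius r per length L is ρ·πr²·L, so λ_enc = ρπr² = 9.994×10^-6 C/m.
Applying ∮E·dA = Q_enc/ε₀ with the end caps contributing no flux:
E = 2k|λ_enc|/r = 2(8.99×10^9)(9.994e-6)/(0.0406) = 4.43×10^6 N/C.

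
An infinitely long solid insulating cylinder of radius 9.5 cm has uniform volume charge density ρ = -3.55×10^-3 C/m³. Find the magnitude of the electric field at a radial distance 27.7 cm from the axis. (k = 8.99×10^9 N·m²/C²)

By cylindrical symmetry E is radial; use a coaxial Gaussian cylinder of radius 27.7 cm and length L (r > 9.5 cm, full cross-section enclosed).
λ_enc = ρ·πR² = (-3.55×10^-3)π(0.095)² = -1.007×10^-4 C/m.
Gauss's law: E·2πrL = λ_enc L/ε₀.
E = 2k|λ_enc|/r = 2(8.99×10^9)(1.007×10^-4)/(0.277) = 6.53×10^6 N/C.

6.53×10^6 N/C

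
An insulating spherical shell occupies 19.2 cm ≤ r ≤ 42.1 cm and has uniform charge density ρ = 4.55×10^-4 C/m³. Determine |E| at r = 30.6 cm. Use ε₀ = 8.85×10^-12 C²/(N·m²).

Take a concentric spherical Gaussian surface of radius r = 30.6 cm (within the shell material, 19.2 cm < r < 42.1 cm).
Only the shell between 19.2 cm and r is enclosed: Q_enc = ρ·(4π/3)(r³ − a³) = (4.55×10^-4)·(4π/3)·((0.306)³ − (0.192)³) = 4.112×10^-5 C.
Applying ∮E·dA = Q_enc/ε₀ with Φ = E(4πr²):
E = |Q_enc|/(4πε₀r²) = (4.112e-5)/(4π·8.85×10^-12·(0.306)²) = 3.95e6 N/C.

3.95e6 N/C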